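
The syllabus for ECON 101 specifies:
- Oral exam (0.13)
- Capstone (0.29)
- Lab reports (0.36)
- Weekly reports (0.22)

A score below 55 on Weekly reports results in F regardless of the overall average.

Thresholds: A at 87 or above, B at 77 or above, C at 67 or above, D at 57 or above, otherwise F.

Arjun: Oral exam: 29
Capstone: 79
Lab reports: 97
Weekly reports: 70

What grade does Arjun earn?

B

Weekly reports score 70 ≥ 55: minimum met.
Weighted total:
  Oral exam 29 × 0.13 = 3.77
  Capstone 79 × 0.29 = 22.91
  Lab reports 97 × 0.36 = 34.92
  Weekly reports 70 × 0.22 = 15.4
Sum = 77
77 is ≥ 77 and < 87 → B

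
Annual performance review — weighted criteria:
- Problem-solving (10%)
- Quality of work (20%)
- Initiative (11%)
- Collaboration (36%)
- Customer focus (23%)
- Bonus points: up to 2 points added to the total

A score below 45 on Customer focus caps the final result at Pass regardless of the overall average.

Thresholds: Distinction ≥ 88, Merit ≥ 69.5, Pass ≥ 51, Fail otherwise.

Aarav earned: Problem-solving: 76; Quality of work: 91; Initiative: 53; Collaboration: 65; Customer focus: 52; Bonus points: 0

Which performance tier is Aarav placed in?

Customer focus score 52 ≥ 45: minimum met.
Weighted total:
  Problem-solving 76 × 0.1 = 7.6
  Quality of work 91 × 0.2 = 18.2
  Initiative 53 × 0.11 = 5.83
  Collaboration 65 × 0.36 = 23.4
  Customer focus 52 × 0.23 = 11.96
Sum = 66.99
Bonus points: 66.99 + 0 = 66.99
66.99 is ≥ 51 and < 69.5 → Pass

Pass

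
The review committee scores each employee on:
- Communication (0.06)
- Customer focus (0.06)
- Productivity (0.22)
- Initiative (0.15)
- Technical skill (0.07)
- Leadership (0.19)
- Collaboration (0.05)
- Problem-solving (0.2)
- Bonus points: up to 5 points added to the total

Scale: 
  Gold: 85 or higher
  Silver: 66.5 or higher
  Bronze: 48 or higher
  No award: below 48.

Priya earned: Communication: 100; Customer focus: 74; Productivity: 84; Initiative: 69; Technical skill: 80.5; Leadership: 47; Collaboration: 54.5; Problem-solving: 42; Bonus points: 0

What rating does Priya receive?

Bronze

Weighted total:
  Communication 100 × 0.06 = 6
  Customer focus 74 × 0.06 = 4.44
  Productivity 84 × 0.22 = 18.48
  Initiative 69 × 0.15 = 10.35
  Technical skill 80.5 × 0.07 = 5.635
  Leadership 47 × 0.19 = 8.93
  Collaboration 54.5 × 0.05 = 2.725
  Problem-solving 42 × 0.2 = 8.4
Sum = 64.96
Bonus points: 64.96 + 0 = 64.96
64.96 is ≥ 48 and < 66.5 → Bronze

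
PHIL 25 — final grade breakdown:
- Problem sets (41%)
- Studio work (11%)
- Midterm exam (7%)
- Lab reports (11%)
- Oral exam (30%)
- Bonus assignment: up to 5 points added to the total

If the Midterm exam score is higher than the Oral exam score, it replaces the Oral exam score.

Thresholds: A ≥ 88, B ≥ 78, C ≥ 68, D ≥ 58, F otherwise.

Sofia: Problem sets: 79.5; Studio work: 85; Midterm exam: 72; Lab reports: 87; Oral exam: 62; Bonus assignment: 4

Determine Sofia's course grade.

Midterm exam (72) > Oral exam (62), so Oral exam counts as 72.
Weighted total:
  Problem sets 79.5 × 0.41 = 32.595
  Studio work 85 × 0.11 = 9.35
  Midterm exam 72 × 0.07 = 5.04
  Lab reports 87 × 0.11 = 9.57
  Oral exam 72 × 0.3 = 21.6
Sum = 78.155
Bonus assignment: 78.155 + 4 = 82.155
82.155 is ≥ 78 and < 88 → B

B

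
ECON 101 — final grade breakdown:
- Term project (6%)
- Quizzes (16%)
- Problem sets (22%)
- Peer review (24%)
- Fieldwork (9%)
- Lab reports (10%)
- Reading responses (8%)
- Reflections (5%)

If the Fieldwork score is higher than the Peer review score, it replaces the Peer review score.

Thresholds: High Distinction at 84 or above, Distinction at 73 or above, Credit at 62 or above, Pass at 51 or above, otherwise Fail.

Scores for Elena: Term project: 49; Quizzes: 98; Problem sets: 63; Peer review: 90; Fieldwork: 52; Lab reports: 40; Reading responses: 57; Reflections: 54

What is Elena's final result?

Credit

Fieldwork (52) ≤ Peer review (90), so Peer review stays at 90.
Weighted total:
  Term project 49 × 0.06 = 2.94
  Quizzes 98 × 0.16 = 15.68
  Problem sets 63 × 0.22 = 13.86
  Peer review 90 × 0.24 = 21.6
  Fieldwork 52 × 0.09 = 4.68
  Lab reports 40 × 0.1 = 4
  Reading responses 57 × 0.08 = 4.56
  Reflections 54 × 0.05 = 2.7
Sum = 70.02
70.02 is ≥ 62 and < 73 → Credit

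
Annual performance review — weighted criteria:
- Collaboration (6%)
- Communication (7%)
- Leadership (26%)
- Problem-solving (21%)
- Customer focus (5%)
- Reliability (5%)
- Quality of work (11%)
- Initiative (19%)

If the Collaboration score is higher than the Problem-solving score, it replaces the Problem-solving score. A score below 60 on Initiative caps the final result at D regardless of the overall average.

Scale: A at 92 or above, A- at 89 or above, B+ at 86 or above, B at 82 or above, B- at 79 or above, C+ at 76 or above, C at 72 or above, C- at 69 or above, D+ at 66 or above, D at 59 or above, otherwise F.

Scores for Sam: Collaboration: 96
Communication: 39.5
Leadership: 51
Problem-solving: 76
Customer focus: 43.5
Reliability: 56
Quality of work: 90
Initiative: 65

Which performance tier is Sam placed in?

C-

Collaboration (96) > Problem-solving (76), so Problem-solving counts as 96.
Initiative score 65 ≥ 60: minimum met.
Weighted total:
  Collaboration 96 × 0.06 = 5.76
  Communication 39.5 × 0.07 = 2.765
  Leadership 51 × 0.26 = 13.26
  Problem-solving 96 × 0.21 = 20.16
  Customer focus 43.5 × 0.05 = 2.175
  Reliability 56 × 0.05 = 2.8
  Quality of work 90 × 0.11 = 9.9
  Initiative 65 × 0.19 = 12.35
Sum = 69.17
69.17 is ≥ 69 and < 72 → C-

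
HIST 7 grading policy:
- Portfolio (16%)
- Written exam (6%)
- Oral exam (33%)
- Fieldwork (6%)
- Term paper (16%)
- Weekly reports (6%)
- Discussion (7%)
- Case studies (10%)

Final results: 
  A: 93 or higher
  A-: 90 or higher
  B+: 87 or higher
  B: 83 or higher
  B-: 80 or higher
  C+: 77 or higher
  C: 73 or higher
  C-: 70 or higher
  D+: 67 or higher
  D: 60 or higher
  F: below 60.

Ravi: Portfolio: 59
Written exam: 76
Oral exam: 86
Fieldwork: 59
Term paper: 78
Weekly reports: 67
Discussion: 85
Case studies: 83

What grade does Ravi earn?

Weighted total:
  Portfolio 59 × 0.16 = 9.44
  Written exam 76 × 0.06 = 4.56
  Oral exam 86 × 0.33 = 28.38
  Fieldwork 59 × 0.06 = 3.54
  Term paper 78 × 0.16 = 12.48
  Weekly reports 67 × 0.06 = 4.02
  Discussion 85 × 0.07 = 5.95
  Case studies 83 × 0.1 = 8.3
Sum = 76.67
76.67 is ≥ 73 and < 77 → C

C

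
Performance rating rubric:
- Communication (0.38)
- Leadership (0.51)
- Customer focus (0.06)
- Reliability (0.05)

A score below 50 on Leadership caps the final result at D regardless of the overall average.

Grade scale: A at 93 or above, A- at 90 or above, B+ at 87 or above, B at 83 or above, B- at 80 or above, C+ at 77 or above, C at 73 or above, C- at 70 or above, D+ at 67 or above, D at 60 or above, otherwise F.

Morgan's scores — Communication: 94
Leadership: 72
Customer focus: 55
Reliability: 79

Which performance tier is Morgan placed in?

Leadership score 72 ≥ 50: minimum met.
Weighted total:
  Communication 94 × 0.38 = 35.72
  Leadership 72 × 0.51 = 36.72
  Customer focus 55 × 0.06 = 3.3
  Reliability 79 × 0.05 = 3.95
Sum = 79.69
79.69 is ≥ 77 and < 80 → C+

C+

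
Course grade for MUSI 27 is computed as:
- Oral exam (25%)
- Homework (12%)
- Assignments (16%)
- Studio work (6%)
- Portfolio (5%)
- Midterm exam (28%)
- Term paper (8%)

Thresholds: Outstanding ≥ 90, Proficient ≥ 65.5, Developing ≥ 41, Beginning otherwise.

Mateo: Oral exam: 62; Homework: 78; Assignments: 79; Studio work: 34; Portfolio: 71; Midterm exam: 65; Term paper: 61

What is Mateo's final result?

Proficient

Weighted total:
  Oral exam 62 × 0.25 = 15.5
  Homework 78 × 0.12 = 9.36
  Assignments 79 × 0.16 = 12.64
  Studio work 34 × 0.06 = 2.04
  Portfolio 71 × 0.05 = 3.55
  Midterm exam 65 × 0.28 = 18.2
  Term paper 61 × 0.08 = 4.88
Sum = 66.17
66.17 is ≥ 65.5 and < 90 → Proficient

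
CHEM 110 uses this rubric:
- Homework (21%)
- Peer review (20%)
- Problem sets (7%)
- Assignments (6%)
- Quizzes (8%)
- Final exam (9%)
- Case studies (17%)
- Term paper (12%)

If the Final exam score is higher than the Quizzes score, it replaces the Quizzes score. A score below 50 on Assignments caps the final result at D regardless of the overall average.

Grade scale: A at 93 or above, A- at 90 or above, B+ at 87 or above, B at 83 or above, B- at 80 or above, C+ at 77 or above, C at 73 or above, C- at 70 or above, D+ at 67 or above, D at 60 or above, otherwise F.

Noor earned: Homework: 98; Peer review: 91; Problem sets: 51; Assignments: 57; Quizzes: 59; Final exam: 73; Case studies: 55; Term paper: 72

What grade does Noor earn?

C

Final exam (73) > Quizzes (59), so Quizzes counts as 73.
Assignments score 57 ≥ 50: minimum met.
Weighted total:
  Homework 98 × 0.21 = 20.58
  Peer review 91 × 0.2 = 18.2
  Problem sets 51 × 0.07 = 3.57
  Assignments 57 × 0.06 = 3.42
  Quizzes 73 × 0.08 = 5.84
  Final exam 73 × 0.09 = 6.57
  Case studies 55 × 0.17 = 9.35
  Term paper 72 × 0.12 = 8.64
Sum = 76.17
76.17 is ≥ 73 and < 77 → C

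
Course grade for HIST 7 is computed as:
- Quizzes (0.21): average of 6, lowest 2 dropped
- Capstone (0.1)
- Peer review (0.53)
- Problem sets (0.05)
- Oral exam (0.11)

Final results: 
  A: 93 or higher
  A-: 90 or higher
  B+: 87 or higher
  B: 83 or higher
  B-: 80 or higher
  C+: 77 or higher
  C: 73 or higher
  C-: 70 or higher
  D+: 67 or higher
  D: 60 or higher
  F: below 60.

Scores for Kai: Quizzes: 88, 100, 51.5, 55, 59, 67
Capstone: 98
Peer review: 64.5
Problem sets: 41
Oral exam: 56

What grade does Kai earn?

Quizzes: drop 51.5, 55 → average of remaining 4 = 314/4 = 78.5
Weighted total:
  Quizzes 78.5 × 0.21 = 16.485
  Capstone 98 × 0.1 = 9.8
  Peer review 64.5 × 0.53 = 34.185
  Problem sets 41 × 0.05 = 2.05
  Oral exam 56 × 0.11 = 6.16
Sum = 68.68
68.68 is ≥ 67 and < 70 → D+

D+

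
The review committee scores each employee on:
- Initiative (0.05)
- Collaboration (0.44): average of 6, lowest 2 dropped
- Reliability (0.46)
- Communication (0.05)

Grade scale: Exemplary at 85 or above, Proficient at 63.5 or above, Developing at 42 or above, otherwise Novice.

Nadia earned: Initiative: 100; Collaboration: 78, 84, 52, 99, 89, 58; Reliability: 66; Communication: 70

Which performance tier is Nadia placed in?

Proficient

Collaboration: drop 52, 58 → average of remaining 4 = 350/4 = 87.5
Weighted total:
  Initiative 100 × 0.05 = 5
  Collaboration 87.5 × 0.44 = 38.5
  Reliability 66 × 0.46 = 30.36
  Communication 70 × 0.05 = 3.5
Sum = 77.36
77.36 is ≥ 63.5 and < 85 → Proficient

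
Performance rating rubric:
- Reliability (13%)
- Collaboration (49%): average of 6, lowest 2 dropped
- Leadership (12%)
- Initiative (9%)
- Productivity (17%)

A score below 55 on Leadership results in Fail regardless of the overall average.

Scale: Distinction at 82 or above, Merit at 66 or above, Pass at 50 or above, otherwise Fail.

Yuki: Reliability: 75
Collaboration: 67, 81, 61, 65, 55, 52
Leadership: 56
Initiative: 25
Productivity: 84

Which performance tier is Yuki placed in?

Merit

Collaboration: drop 52, 55 → average of remaining 4 = 274/4 = 68.5
Leadership score 56 ≥ 55: minimum met.
Weighted total:
  Reliability 75 × 0.13 = 9.75
  Collaboration 68.5 × 0.49 = 33.565
  Leadership 56 × 0.12 = 6.72
  Initiative 25 × 0.09 = 2.25
  Productivity 84 × 0.17 = 14.28
Sum = 66.565
66.565 is ≥ 66 and < 82 → Merit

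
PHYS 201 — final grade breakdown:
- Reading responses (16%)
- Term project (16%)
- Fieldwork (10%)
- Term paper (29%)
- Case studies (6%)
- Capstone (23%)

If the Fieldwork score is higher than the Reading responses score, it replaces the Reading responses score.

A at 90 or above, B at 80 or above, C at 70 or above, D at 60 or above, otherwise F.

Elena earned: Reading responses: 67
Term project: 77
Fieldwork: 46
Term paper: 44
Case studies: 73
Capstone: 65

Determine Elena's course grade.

F

Fieldwork (46) ≤ Reading responses (67), so Reading responses stays at 67.
Weighted total:
  Reading responses 67 × 0.16 = 10.72
  Term project 77 × 0.16 = 12.32
  Fieldwork 46 × 0.1 = 4.6
  Term paper 44 × 0.29 = 12.76
  Case studies 73 × 0.06 = 4.38
  Capstone 65 × 0.23 = 14.95
Sum = 59.73
59.73 < 60 → F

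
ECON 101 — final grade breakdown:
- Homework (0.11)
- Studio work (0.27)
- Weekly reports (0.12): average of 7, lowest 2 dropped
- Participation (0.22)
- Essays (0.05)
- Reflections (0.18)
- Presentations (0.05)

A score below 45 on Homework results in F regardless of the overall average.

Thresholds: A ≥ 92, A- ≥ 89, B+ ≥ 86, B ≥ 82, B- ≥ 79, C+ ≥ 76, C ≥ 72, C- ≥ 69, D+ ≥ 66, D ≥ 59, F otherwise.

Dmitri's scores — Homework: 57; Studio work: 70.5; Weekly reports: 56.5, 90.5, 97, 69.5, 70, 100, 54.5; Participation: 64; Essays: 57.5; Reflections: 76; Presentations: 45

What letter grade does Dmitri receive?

D+

Weekly reports: drop 54.5, 56.5 → average of remaining 5 = 427/5 = 85.4
Homework score 57 ≥ 45: minimum met.
Weighted total:
  Homework 57 × 0.11 = 6.27
  Studio work 70.5 × 0.27 = 19.035
  Weekly reports 85.4 × 0.12 = 10.248
  Participation 64 × 0.22 = 14.08
  Essays 57.5 × 0.05 = 2.875
  Reflections 76 × 0.18 = 13.68
  Presentations 45 × 0.05 = 2.25
Sum = 68.438
68.438 is ≥ 66 and < 69 → D+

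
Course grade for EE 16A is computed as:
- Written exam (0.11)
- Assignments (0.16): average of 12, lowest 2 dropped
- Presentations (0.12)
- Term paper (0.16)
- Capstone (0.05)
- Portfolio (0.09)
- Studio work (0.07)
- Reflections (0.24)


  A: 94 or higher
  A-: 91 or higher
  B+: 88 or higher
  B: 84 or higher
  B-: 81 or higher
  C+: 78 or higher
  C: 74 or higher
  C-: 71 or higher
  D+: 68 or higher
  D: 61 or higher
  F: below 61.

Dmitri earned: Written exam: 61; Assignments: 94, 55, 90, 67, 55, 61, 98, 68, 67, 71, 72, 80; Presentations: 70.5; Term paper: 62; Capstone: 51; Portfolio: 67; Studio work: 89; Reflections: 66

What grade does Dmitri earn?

Assignments: drop 55, 55 → average of remaining 10 = 768/10 = 76.8
Weighted total:
  Written exam 61 × 0.11 = 6.71
  Assignments 76.8 × 0.16 = 12.288
  Presentations 70.5 × 0.12 = 8.46
  Term paper 62 × 0.16 = 9.92
  Capstone 51 × 0.05 = 2.55
  Portfolio 67 × 0.09 = 6.03
  Studio work 89 × 0.07 = 6.23
  Reflections 66 × 0.24 = 15.84
Sum = 68.028
68.028 is ≥ 68 and < 71 → D+

D+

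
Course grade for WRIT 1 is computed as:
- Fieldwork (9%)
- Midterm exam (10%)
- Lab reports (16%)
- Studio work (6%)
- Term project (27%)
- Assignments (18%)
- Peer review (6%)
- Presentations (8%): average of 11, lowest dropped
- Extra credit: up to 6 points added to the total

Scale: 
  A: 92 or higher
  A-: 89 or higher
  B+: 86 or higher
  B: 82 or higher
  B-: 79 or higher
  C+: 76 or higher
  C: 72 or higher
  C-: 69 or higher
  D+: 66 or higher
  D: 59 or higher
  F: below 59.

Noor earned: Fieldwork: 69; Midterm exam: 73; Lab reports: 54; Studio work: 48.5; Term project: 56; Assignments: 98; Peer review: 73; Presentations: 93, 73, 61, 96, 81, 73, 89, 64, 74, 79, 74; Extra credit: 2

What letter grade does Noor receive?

Presentations: drop 61 → average of remaining 10 = 796/10 = 79.6
Weighted total:
  Fieldwork 69 × 0.09 = 6.21
  Midterm exam 73 × 0.1 = 7.3
  Lab reports 54 × 0.16 = 8.64
  Studio work 48.5 × 0.06 = 2.91
  Term project 56 × 0.27 = 15.12
  Assignments 98 × 0.18 = 17.64
  Peer review 73 × 0.06 = 4.38
  Presentations 79.6 × 0.08 = 6.368
Sum = 68.568
Extra credit: 68.568 + 2 = 70.568
70.568 is ≥ 69 and < 72 → C-

C-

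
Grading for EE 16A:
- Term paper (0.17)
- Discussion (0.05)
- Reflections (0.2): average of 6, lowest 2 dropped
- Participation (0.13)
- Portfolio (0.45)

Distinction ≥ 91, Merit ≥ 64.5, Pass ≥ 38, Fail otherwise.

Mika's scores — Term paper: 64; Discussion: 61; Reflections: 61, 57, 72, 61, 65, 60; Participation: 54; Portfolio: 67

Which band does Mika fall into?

Reflections: drop 57, 60 → average of remaining 4 = 259/4 = 64.75
Weighted total:
  Term paper 64 × 0.17 = 10.88
  Discussion 61 × 0.05 = 3.05
  Reflections 64.75 × 0.2 = 12.95
  Participation 54 × 0.13 = 7.02
  Portfolio 67 × 0.45 = 30.15
Sum = 64.05
64.05 is ≥ 38 and < 64.5 → Pass

Pass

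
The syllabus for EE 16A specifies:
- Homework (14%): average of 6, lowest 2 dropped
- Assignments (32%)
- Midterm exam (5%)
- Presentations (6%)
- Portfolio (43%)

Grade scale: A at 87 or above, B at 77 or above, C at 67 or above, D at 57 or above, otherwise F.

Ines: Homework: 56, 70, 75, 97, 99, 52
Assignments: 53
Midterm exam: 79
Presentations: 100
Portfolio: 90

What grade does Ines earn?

B

Homework: drop 52, 56 → average of remaining 4 = 341/4 = 85.25
Weighted total:
  Homework 85.25 × 0.14 = 11.935
  Assignments 53 × 0.32 = 16.96
  Midterm exam 79 × 0.05 = 3.95
  Presentations 100 × 0.06 = 6
  Portfolio 90 × 0.43 = 38.7
Sum = 77.545
77.545 is ≥ 77 and < 87 → B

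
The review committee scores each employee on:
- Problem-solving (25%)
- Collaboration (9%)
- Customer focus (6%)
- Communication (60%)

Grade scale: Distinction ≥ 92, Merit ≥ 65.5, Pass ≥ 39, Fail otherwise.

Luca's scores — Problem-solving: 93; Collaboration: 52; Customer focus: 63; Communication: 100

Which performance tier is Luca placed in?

Merit

Weighted total:
  Problem-solving 93 × 0.25 = 23.25
  Collaboration 52 × 0.09 = 4.68
  Customer focus 63 × 0.06 = 3.78
  Communication 100 × 0.6 = 60
Sum = 91.71
91.71 is ≥ 65.5 and < 92 → Merit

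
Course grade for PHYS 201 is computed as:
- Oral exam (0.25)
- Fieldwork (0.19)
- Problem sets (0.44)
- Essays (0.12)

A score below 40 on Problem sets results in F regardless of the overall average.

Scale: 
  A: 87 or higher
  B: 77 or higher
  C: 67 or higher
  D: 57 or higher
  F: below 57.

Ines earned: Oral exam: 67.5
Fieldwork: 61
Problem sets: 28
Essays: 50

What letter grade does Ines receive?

Problem sets score 28 < 40: minimum not met.
Weighted total:
  Oral exam 67.5 × 0.25 = 16.875
  Fieldwork 61 × 0.19 = 11.59
  Problem sets 28 × 0.44 = 12.32
  Essays 50 × 0.12 = 6
Sum = 46.785
Because the Problem sets minimum was not met, the result is F.

F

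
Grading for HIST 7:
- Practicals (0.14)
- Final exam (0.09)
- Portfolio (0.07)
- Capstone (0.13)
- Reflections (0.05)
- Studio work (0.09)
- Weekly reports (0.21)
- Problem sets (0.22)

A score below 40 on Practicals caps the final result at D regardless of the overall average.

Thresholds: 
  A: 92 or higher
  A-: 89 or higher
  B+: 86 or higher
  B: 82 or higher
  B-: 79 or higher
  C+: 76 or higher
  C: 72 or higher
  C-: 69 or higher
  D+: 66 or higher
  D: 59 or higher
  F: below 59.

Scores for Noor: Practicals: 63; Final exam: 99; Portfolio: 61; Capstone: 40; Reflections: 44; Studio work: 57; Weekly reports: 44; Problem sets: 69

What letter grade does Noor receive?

F

Practicals score 63 ≥ 40: minimum met.
Weighted total:
  Practicals 63 × 0.14 = 8.82
  Final exam 99 × 0.09 = 8.91
  Portfolio 61 × 0.07 = 4.27
  Capstone 40 × 0.13 = 5.2
  Reflections 44 × 0.05 = 2.2
  Studio work 57 × 0.09 = 5.13
  Weekly reports 44 × 0.21 = 9.24
  Problem sets 69 × 0.22 = 15.18
Sum = 58.95
58.95 < 59 → F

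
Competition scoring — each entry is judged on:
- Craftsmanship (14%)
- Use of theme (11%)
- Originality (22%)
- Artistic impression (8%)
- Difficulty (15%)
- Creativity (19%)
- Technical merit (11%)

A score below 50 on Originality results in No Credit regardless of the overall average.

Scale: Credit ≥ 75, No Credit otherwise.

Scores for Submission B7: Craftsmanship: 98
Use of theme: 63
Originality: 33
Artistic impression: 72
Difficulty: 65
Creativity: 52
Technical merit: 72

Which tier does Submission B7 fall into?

Originality score 33 < 50: minimum not met.
Weighted total:
  Craftsmanship 98 × 0.14 = 13.72
  Use of theme 63 × 0.11 = 6.93
  Originality 33 × 0.22 = 7.26
  Artistic impression 72 × 0.08 = 5.76
  Difficulty 65 × 0.15 = 9.75
  Creativity 52 × 0.19 = 9.88
  Technical merit 72 × 0.11 = 7.92
Sum = 61.22
Because the Originality minimum was not met, the result is No Credit.

No Credit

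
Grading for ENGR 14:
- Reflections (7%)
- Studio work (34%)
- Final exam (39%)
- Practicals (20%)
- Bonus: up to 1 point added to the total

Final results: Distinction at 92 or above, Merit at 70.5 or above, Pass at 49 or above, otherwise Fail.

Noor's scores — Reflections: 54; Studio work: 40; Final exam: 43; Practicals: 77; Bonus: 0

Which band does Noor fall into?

Weighted total:
  Reflections 54 × 0.07 = 3.78
  Studio work 40 × 0.34 = 13.6
  Final exam 43 × 0.39 = 16.77
  Practicals 77 × 0.2 = 15.4
Sum = 49.55
Bonus: 49.55 + 0 = 49.55
49.55 is ≥ 49 and < 70.5 → Pass

Pass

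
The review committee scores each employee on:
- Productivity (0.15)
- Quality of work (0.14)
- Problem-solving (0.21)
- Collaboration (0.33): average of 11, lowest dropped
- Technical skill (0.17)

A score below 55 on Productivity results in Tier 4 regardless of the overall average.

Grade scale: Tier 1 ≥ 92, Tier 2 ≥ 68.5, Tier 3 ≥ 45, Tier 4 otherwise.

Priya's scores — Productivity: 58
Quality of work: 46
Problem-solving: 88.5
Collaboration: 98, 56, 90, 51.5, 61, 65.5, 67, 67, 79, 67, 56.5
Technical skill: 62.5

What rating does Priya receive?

Collaboration: drop 51.5 → average of remaining 10 = 707/10 = 70.7
Productivity score 58 ≥ 55: minimum met.
Weighted total:
  Productivity 58 × 0.15 = 8.7
  Quality of work 46 × 0.14 = 6.44
  Problem-solving 88.5 × 0.21 = 18.585
  Collaboration 70.7 × 0.33 = 23.331
  Technical skill 62.5 × 0.17 = 10.625
Sum = 67.681
67.681 is ≥ 45 and < 68.5 → Tier 3

Tier 3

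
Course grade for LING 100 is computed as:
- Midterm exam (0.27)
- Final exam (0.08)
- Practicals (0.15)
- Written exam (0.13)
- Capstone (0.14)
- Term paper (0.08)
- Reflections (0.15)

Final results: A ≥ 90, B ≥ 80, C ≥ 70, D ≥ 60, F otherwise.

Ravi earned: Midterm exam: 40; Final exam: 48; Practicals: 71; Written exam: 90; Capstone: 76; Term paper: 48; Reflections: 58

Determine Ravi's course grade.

Weighted total:
  Midterm exam 40 × 0.27 = 10.8
  Final exam 48 × 0.08 = 3.84
  Practicals 71 × 0.15 = 10.65
  Written exam 90 × 0.13 = 11.7
  Capstone 76 × 0.14 = 10.64
  Term paper 48 × 0.08 = 3.84
  Reflections 58 × 0.15 = 8.7
Sum = 60.17
60.17 is ≥ 60 and < 70 → D

D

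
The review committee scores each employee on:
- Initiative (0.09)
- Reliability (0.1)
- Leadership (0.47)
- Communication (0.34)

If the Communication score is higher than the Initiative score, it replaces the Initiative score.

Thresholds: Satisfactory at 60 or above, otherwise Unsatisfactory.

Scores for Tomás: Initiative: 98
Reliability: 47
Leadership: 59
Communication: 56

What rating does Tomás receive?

Communication (56) ≤ Initiative (98), so Initiative stays at 98.
Weighted total:
  Initiative 98 × 0.09 = 8.82
  Reliability 47 × 0.1 = 4.7
  Leadership 59 × 0.47 = 27.73
  Communication 56 × 0.34 = 19.04
Sum = 60.29
60.29 ≥ 60 → Satisfactory

Satisfactory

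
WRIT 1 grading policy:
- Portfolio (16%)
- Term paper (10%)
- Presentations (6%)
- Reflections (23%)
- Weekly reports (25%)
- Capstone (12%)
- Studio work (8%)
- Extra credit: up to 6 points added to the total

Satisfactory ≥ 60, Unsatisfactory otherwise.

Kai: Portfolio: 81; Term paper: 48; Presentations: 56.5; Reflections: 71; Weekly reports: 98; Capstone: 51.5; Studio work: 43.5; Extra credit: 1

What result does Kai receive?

Satisfactory

Weighted total:
  Portfolio 81 × 0.16 = 12.96
  Term paper 48 × 0.1 = 4.8
  Presentations 56.5 × 0.06 = 3.39
  Reflections 71 × 0.23 = 16.33
  Weekly reports 98 × 0.25 = 24.5
  Capstone 51.5 × 0.12 = 6.18
  Studio work 43.5 × 0.08 = 3.48
Sum = 71.64
Extra credit: 71.64 + 1 = 72.64
72.64 ≥ 60 → Satisfactory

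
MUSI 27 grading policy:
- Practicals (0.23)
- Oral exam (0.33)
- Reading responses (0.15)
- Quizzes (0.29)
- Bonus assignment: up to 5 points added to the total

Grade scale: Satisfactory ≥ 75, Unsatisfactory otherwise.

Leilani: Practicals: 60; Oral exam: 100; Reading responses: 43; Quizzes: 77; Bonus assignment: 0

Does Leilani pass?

Satisfactory

Weighted total:
  Practicals 60 × 0.23 = 13.8
  Oral exam 100 × 0.33 = 33
  Reading responses 43 × 0.15 = 6.45
  Quizzes 77 × 0.29 = 22.33
Sum = 75.58
Bonus assignment: 75.58 + 0 = 75.58
75.58 ≥ 75 → Satisfactory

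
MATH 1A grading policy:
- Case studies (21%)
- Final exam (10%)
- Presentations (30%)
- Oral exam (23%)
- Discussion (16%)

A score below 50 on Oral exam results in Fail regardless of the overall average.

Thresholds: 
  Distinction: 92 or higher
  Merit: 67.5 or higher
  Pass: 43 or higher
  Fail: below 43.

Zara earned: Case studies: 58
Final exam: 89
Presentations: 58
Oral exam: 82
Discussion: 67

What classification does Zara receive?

Oral exam score 82 ≥ 50: minimum met.
Weighted total:
  Case studies 58 × 0.21 = 12.18
  Final exam 89 × 0.1 = 8.9
  Presentations 58 × 0.3 = 17.4
  Oral exam 82 × 0.23 = 18.86
  Discussion 67 × 0.16 = 10.72
Sum = 68.06
68.06 is ≥ 67.5 and < 92 → Merit

Merit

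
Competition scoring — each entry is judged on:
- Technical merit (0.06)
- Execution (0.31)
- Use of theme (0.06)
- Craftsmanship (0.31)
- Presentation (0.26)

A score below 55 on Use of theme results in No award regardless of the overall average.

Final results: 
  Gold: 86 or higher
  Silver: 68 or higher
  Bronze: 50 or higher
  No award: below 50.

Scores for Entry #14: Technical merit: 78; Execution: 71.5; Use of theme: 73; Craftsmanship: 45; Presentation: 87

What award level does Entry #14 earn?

Use of theme score 73 ≥ 55: minimum met.
Weighted total:
  Technical merit 78 × 0.06 = 4.68
  Execution 71.5 × 0.31 = 22.165
  Use of theme 73 × 0.06 = 4.38
  Craftsmanship 45 × 0.31 = 13.95
  Presentation 87 × 0.26 = 22.62
Sum = 67.795
67.795 is ≥ 50 and < 68 → Bronze

Bronze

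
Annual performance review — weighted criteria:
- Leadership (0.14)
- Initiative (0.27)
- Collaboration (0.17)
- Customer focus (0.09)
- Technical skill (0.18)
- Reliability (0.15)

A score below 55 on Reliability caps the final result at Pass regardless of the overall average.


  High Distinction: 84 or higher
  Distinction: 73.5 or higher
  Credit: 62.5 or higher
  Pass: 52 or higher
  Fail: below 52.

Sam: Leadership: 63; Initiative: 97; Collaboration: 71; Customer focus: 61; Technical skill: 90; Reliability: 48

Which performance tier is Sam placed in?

Pass

Reliability score 48 < 55: minimum not met.
Weighted total:
  Leadership 63 × 0.14 = 8.82
  Initiative 97 × 0.27 = 26.19
  Collaboration 71 × 0.17 = 12.07
  Customer focus 61 × 0.09 = 5.49
  Technical skill 90 × 0.18 = 16.2
  Reliability 48 × 0.15 = 7.2
Sum = 75.97
75.97 would be Distinction; cap at Pass applies → Pass.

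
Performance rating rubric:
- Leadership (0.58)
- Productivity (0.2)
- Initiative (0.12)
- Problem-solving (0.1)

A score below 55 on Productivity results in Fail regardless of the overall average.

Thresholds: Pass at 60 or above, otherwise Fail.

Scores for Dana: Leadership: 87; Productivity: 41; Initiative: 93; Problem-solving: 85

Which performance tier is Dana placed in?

Fail

Productivity score 41 < 55: minimum not met.
Weighted total:
  Leadership 87 × 0.58 = 50.46
  Productivity 41 × 0.2 = 8.2
  Initiative 93 × 0.12 = 11.16
  Problem-solving 85 × 0.1 = 8.5
Sum = 78.32
Because the Productivity minimum was not met, the result is Fail.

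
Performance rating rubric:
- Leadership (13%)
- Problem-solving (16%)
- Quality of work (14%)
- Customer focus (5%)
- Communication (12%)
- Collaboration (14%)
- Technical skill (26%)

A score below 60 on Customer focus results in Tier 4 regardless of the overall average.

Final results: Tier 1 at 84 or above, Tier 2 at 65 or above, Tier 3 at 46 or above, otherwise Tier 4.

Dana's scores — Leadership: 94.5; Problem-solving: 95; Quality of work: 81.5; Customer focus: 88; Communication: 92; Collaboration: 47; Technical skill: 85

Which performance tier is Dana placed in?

Customer focus score 88 ≥ 60: minimum met.
Weighted total:
  Leadership 94.5 × 0.13 = 12.285
  Problem-solving 95 × 0.16 = 15.2
  Quality of work 81.5 × 0.14 = 11.41
  Customer focus 88 × 0.05 = 4.4
  Communication 92 × 0.12 = 11.04
  Collaboration 47 × 0.14 = 6.58
  Technical skill 85 × 0.26 = 22.1
Sum = 83.015
83.015 is ≥ 65 and < 84 → Tier 2

Tier 2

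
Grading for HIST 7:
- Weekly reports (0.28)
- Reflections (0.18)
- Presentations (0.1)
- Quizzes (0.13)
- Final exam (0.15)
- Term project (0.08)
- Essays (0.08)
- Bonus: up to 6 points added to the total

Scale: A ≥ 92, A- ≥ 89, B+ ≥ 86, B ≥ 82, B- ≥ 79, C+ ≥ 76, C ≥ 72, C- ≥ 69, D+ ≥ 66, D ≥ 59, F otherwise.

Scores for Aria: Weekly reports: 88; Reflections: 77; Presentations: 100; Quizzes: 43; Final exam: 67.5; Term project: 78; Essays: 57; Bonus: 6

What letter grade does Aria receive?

B-

Weighted total:
  Weekly reports 88 × 0.28 = 24.64
  Reflections 77 × 0.18 = 13.86
  Presentations 100 × 0.1 = 10
  Quizzes 43 × 0.13 = 5.59
  Final exam 67.5 × 0.15 = 10.125
  Term project 78 × 0.08 = 6.24
  Essays 57 × 0.08 = 4.56
Sum = 75.015
Bonus: 75.015 + 6 = 81.015
81.015 is ≥ 79 and < 82 → B-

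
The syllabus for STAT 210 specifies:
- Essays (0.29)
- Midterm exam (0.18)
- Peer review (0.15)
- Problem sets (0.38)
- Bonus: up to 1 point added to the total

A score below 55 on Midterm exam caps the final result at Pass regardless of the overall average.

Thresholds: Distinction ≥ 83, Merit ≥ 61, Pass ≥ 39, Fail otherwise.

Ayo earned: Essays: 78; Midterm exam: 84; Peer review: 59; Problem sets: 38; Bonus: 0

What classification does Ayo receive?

Merit

Midterm exam score 84 ≥ 55: minimum met.
Weighted total:
  Essays 78 × 0.29 = 22.62
  Midterm exam 84 × 0.18 = 15.12
  Peer review 59 × 0.15 = 8.85
  Problem sets 38 × 0.38 = 14.44
Sum = 61.03
Bonus: 61.03 + 0 = 61.03
61.03 is ≥ 61 and < 83 → Merit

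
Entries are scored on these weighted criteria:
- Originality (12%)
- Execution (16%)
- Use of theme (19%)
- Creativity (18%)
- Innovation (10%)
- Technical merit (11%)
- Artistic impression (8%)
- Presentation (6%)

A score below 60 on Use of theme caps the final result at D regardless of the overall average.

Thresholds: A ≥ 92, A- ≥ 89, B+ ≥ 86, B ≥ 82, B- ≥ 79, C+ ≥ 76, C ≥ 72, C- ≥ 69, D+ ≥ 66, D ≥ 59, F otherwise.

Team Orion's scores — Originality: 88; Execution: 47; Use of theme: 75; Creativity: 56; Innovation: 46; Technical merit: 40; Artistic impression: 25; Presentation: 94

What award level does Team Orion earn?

Use of theme score 75 ≥ 60: minimum met.
Weighted total:
  Originality 88 × 0.12 = 10.56
  Execution 47 × 0.16 = 7.52
  Use of theme 75 × 0.19 = 14.25
  Creativity 56 × 0.18 = 10.08
  Innovation 46 × 0.1 = 4.6
  Technical merit 40 × 0.11 = 4.4
  Artistic impression 25 × 0.08 = 2
  Presentation 94 × 0.06 = 5.64
Sum = 59.05
59.05 is ≥ 59 and < 66 → D

D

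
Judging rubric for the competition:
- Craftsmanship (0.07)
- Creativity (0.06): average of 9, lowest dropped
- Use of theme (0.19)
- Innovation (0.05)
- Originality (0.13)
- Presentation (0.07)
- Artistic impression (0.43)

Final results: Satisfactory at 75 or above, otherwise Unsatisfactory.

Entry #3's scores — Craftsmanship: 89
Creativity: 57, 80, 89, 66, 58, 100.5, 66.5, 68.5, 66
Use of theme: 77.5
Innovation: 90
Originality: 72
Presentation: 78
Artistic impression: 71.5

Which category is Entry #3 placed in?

Creativity: drop 57 → average of remaining 8 = 594.5/8 = 74.3125
Weighted total:
  Craftsmanship 89 × 0.07 = 6.23
  Creativity 74.3125 × 0.06 = 4.45875
  Use of theme 77.5 × 0.19 = 14.725
  Innovation 90 × 0.05 = 4.5
  Originality 72 × 0.13 = 9.36
  Presentation 78 × 0.07 = 5.46
  Artistic impression 71.5 × 0.43 = 30.745
Sum = 75.47875
75.47875 ≥ 75 → Satisfactory

Satisfactory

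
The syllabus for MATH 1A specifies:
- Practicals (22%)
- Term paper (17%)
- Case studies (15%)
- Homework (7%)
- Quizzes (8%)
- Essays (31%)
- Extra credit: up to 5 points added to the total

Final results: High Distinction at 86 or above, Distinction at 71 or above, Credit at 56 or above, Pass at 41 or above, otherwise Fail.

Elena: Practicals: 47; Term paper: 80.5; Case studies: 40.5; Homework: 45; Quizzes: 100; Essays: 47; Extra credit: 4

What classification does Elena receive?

Credit

Weighted total:
  Practicals 47 × 0.22 = 10.34
  Term paper 80.5 × 0.17 = 13.685
  Case studies 40.5 × 0.15 = 6.075
  Homework 45 × 0.07 = 3.15
  Quizzes 100 × 0.08 = 8
  Essays 47 × 0.31 = 14.57
Sum = 55.82
Extra credit: 55.82 + 4 = 59.82
59.82 is ≥ 56 and < 71 → Credit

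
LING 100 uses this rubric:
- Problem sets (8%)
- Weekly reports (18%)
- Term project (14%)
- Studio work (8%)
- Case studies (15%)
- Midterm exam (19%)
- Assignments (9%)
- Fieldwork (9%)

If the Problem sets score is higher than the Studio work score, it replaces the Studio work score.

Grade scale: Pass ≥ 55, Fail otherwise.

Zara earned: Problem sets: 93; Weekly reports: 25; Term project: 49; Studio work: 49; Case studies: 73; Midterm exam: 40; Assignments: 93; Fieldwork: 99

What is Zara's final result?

Pass

Problem sets (93) > Studio work (49), so Studio work counts as 93.
Weighted total:
  Problem sets 93 × 0.08 = 7.44
  Weekly reports 25 × 0.18 = 4.5
  Term project 49 × 0.14 = 6.86
  Studio work 93 × 0.08 = 7.44
  Case studies 73 × 0.15 = 10.95
  Midterm exam 40 × 0.19 = 7.6
  Assignments 93 × 0.09 = 8.37
  Fieldwork 99 × 0.09 = 8.91
Sum = 62.07
62.07 ≥ 55 → Pass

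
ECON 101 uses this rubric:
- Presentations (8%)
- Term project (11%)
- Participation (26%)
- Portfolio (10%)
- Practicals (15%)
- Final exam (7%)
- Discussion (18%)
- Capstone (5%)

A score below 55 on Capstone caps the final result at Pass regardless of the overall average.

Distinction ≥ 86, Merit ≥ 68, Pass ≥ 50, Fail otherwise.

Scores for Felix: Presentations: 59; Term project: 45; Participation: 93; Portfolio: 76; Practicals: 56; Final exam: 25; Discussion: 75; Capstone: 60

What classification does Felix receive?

Capstone score 60 ≥ 55: minimum met.
Weighted total:
  Presentations 59 × 0.08 = 4.72
  Term project 45 × 0.11 = 4.95
  Participation 93 × 0.26 = 24.18
  Portfolio 76 × 0.1 = 7.6
  Practicals 56 × 0.15 = 8.4
  Final exam 25 × 0.07 = 1.75
  Discussion 75 × 0.18 = 13.5
  Capstone 60 × 0.05 = 3
Sum = 68.1
68.1 is ≥ 68 and < 86 → Merit

Merit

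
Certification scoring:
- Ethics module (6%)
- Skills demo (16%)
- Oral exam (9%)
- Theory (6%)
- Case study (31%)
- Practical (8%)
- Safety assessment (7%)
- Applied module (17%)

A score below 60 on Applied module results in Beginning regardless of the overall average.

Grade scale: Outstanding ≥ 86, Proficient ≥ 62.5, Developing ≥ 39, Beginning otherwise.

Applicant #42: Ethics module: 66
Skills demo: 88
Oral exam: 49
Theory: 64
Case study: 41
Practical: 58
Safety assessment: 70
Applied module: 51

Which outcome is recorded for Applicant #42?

Beginning

Applied module score 51 < 60: minimum not met.
Weighted total:
  Ethics module 66 × 0.06 = 3.96
  Skills demo 88 × 0.16 = 14.08
  Oral exam 49 × 0.09 = 4.41
  Theory 64 × 0.06 = 3.84
  Case study 41 × 0.31 = 12.71
  Practical 58 × 0.08 = 4.64
  Safety assessment 70 × 0.07 = 4.9
  Applied module 51 × 0.17 = 8.67
Sum = 57.21
Because the Applied module minimum was not met, the result is Beginning.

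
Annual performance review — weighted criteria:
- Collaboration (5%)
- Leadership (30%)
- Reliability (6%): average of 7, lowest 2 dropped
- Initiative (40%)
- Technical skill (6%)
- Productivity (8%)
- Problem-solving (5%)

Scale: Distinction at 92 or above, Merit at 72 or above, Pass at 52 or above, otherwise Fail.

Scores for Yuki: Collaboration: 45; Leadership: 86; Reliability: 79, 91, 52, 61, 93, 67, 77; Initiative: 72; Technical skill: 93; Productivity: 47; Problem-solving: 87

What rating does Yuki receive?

Reliability: drop 52, 61 → average of remaining 5 = 407/5 = 81.4
Weighted total:
  Collaboration 45 × 0.05 = 2.25
  Leadership 86 × 0.3 = 25.8
  Reliability 81.4 × 0.06 = 4.884
  Initiative 72 × 0.4 = 28.8
  Technical skill 93 × 0.06 = 5.58
  Productivity 47 × 0.08 = 3.76
  Problem-solving 87 × 0.05 = 4.35
Sum = 75.424
75.424 is ≥ 72 and < 92 → Merit

Merit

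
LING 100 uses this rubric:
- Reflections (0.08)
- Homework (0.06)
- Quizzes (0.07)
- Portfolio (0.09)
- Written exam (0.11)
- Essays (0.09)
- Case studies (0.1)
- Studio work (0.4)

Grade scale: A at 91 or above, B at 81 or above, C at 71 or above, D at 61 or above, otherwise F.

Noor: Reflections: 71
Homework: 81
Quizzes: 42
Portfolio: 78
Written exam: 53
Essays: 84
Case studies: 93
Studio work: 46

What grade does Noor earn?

D

Weighted total:
  Reflections 71 × 0.08 = 5.68
  Homework 81 × 0.06 = 4.86
  Quizzes 42 × 0.07 = 2.94
  Portfolio 78 × 0.09 = 7.02
  Written exam 53 × 0.11 = 5.83
  Essays 84 × 0.09 = 7.56
  Case studies 93 × 0.1 = 9.3
  Studio work 46 × 0.4 = 18.4
Sum = 61.59
61.59 is ≥ 61 and < 71 → D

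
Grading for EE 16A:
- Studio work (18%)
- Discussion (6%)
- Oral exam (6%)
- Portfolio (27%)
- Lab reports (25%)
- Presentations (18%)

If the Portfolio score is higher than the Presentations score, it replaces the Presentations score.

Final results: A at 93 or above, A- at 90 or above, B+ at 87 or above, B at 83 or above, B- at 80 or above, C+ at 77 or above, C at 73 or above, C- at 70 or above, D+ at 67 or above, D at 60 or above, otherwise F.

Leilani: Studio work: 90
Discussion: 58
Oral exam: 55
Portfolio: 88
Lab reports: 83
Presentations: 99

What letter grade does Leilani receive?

Portfolio (88) ≤ Presentations (99), so Presentations stays at 99.
Weighted total:
  Studio work 90 × 0.18 = 16.2
  Discussion 58 × 0.06 = 3.48
  Oral exam 55 × 0.06 = 3.3
  Portfolio 88 × 0.27 = 23.76
  Lab reports 83 × 0.25 = 20.75
  Presentations 99 × 0.18 = 17.82
Sum = 85.31
85.31 is ≥ 83 and < 87 → B

B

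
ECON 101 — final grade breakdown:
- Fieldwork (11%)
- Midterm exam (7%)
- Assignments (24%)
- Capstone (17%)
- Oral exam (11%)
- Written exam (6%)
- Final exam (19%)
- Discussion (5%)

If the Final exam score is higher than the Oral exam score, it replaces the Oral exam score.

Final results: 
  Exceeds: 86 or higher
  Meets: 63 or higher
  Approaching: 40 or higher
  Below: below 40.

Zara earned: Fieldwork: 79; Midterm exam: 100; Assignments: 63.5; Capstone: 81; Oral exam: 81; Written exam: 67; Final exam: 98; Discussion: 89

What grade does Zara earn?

Meets

Final exam (98) > Oral exam (81), so Oral exam counts as 98.
Weighted total:
  Fieldwork 79 × 0.11 = 8.69
  Midterm exam 100 × 0.07 = 7
  Assignments 63.5 × 0.24 = 15.24
  Capstone 81 × 0.17 = 13.77
  Oral exam 98 × 0.11 = 10.78
  Written exam 67 × 0.06 = 4.02
  Final exam 98 × 0.19 = 18.62
  Discussion 89 × 0.05 = 4.45
Sum = 82.57
82.57 is ≥ 63 and < 86 → Meets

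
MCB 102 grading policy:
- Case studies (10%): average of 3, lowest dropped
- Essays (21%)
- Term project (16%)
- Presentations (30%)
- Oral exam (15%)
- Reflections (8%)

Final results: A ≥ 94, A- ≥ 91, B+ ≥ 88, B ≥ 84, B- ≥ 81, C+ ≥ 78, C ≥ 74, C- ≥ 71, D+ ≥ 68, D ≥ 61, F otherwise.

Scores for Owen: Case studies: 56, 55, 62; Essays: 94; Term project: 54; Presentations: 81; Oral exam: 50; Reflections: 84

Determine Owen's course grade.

C-

Case studies: drop 55 → average of remaining 2 = 118/2 = 59
Weighted total:
  Case studies 59 × 0.1 = 5.9
  Essays 94 × 0.21 = 19.74
  Term project 54 × 0.16 = 8.64
  Presentations 81 × 0.3 = 24.3
  Oral exam 50 × 0.15 = 7.5
  Reflections 84 × 0.08 = 6.72
Sum = 72.8
72.8 is ≥ 71 and < 74 → C-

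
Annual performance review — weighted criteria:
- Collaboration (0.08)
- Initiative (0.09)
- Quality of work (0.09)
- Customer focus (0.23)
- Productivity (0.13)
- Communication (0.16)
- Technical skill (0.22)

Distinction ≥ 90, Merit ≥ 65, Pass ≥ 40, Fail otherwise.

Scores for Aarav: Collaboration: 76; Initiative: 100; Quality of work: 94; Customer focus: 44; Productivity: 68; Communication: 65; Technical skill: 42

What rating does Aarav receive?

Pass

Weighted total:
  Collaboration 76 × 0.08 = 6.08
  Initiative 100 × 0.09 = 9
  Quality of work 94 × 0.09 = 8.46
  Customer focus 44 × 0.23 = 10.12
  Productivity 68 × 0.13 = 8.84
  Communication 65 × 0.16 = 10.4
  Technical skill 42 × 0.22 = 9.24
Sum = 62.14
62.14 is ≥ 40 and < 65 → Pass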